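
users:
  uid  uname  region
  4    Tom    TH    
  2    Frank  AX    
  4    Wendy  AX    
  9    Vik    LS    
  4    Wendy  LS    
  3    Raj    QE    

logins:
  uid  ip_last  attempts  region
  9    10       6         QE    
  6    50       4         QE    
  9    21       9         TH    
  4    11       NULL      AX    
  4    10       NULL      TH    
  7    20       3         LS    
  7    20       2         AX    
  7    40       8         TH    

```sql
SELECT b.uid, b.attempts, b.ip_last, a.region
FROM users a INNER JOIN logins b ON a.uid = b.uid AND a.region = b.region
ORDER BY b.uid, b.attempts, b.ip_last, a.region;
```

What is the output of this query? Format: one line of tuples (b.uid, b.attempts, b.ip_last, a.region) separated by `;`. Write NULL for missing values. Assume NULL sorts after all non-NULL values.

INNER JOIN keeps only pairs where the ON condition holds.
Matching on a.uid = b.uid AND a.region = b.region.
- a[0] uid=4, region=TH → 1 match(es) in b → 1 row(s).
- a[1] uid=2, region=AX → no match; dropped.
- a[2] uid=4, region=AX → 1 match(es) in b → 1 row(s).
- a[3] uid=9, region=LS → no match; dropped.
- a[4] uid=4, region=LS → no match; dropped.
- a[5] uid=3, region=QE → no match; dropped.
After projecting and ordering:
b.uid | b.attempts | b.ip_last | a.region
4 | NULL | 10 | TH
4 | NULL | 11 | AX

(4, NULL, 10, TH); (4, NULL, 11, AX)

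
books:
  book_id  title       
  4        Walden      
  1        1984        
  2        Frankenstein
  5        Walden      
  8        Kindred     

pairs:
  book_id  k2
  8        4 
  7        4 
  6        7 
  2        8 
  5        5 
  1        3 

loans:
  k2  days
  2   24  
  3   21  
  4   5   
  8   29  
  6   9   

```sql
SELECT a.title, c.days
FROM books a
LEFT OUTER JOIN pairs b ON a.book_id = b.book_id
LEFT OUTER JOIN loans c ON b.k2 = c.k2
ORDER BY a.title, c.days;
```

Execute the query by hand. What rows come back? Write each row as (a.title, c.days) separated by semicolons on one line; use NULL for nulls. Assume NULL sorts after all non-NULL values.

(1984, 21); (Frankenstein, 29); (Kindred, 5); (Walden, NULL); (Walden, NULL)

Step 1 — a LEFT JOIN b on book_id → 5 row(s).
Then LEFT JOIN `loans c` on k2: each of those 5 rows is kept; rows whose b.k2 has no match in c get NULL for c's columns.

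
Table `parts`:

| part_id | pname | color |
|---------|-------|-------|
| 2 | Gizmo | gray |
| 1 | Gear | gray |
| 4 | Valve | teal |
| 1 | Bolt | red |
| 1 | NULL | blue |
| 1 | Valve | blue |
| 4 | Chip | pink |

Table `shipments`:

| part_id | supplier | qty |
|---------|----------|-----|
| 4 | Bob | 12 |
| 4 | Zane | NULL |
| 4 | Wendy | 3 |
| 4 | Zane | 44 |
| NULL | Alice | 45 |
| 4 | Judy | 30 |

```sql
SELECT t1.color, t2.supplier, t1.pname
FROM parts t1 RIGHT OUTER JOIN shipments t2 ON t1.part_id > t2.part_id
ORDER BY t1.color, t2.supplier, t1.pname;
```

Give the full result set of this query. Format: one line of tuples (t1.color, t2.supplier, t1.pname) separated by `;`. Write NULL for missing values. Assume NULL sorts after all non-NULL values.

(NULL, Alice, NULL); (NULL, Bob, NULL); (NULL, Judy, NULL); (NULL, Wendy, NULL); (NULL, Zane, NULL); (NULL, Zane, NULL)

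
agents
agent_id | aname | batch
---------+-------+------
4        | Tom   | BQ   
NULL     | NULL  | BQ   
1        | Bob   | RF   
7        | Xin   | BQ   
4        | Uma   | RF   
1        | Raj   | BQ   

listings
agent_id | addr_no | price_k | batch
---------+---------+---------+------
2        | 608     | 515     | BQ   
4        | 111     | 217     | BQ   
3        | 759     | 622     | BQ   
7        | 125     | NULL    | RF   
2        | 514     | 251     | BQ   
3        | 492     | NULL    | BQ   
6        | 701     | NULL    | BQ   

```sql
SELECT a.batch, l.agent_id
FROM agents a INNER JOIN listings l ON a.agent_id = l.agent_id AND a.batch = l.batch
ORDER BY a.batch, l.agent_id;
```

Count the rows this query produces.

INNER JOIN keeps only pairs where the ON condition holds.
Matching on a.agent_id = l.agent_id AND a.batch = l.batch. A NULL in a compared column never satisfies the condition.
- a[0] agent_id=4, batch=BQ → 1 match(es) in l → 1 row(s).
- a[1] agent_id=NULL, batch=BQ → no match; dropped.
- a[2] agent_id=1, batch=RF → no match; dropped.
- a[3] agent_id=7, batch=BQ → no match; dropped.
- a[4] agent_id=4, batch=RF → no match; dropped.
- a[5] agent_id=1, batch=BQ → no match; dropped.
Total: 1 rows.

1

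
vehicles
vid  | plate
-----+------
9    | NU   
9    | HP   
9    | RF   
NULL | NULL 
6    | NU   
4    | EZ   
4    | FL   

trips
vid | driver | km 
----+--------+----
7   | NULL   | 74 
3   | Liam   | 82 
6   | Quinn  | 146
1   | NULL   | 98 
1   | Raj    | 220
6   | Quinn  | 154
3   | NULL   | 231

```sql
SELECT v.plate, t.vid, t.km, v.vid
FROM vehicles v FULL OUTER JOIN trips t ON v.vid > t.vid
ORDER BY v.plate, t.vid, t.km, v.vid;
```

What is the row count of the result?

FULL OUTER JOIN keeps every row from both sides; unmatched rows get NULL for the other side's columns.
Matching on v.vid > t.vid. A NULL in a compared column never satisfies the condition.
- v (vid=9) pairs with 7 row(s) of t.
- v (vid=9) pairs with 7 row(s) of t.
- v (vid=9) pairs with 7 row(s) of t.
- v (vid=NULL) has no partner → padded with NULL.
- v (vid=6) pairs with 4 row(s) of t.
- v (vid=4) pairs with 4 row(s) of t.
- v (vid=4) pairs with 4 row(s) of t.
Total: 33 matched + 1 padded = 34 rows.

34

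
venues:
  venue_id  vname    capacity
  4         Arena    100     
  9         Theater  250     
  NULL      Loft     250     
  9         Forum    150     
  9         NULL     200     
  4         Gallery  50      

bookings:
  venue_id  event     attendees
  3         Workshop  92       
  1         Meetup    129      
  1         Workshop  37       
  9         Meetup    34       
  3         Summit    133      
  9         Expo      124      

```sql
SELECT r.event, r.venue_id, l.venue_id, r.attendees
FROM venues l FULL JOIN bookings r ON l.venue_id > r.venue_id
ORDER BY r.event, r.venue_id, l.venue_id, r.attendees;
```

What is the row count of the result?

23

FULL OUTER JOIN keeps every row from both sides; unmatched rows get NULL for the other side's columns.
Matching on l.venue_id > r.venue_id. A NULL in a compared column never satisfies the condition.
- venue_id=4: 4 matching r row(s), so 4 row(s) emitted.
- venue_id=9: 4 matching r row(s), so 4 row(s) emitted.
- venue_id=NULL: no r row matches, row kept with r columns NULL.
- venue_id=9: 4 matching r row(s), so 4 row(s) emitted.
- venue_id=9: 4 matching r row(s), so 4 row(s) emitted.
- venue_id=4: 4 matching r row(s), so 4 row(s) emitted.
- 2 r row(s) had no l match → kept, l columns NULL.
Total: 20 matched + 3 padded = 23 rows.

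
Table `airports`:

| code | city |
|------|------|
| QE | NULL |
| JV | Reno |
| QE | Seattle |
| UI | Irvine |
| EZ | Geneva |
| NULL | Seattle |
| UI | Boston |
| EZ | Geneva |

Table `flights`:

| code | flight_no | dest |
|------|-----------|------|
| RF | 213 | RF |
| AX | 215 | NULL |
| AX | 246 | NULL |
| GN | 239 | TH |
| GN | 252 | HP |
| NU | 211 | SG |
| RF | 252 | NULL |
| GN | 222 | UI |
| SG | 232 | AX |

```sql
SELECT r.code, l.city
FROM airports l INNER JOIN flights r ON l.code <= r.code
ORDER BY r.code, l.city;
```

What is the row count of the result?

24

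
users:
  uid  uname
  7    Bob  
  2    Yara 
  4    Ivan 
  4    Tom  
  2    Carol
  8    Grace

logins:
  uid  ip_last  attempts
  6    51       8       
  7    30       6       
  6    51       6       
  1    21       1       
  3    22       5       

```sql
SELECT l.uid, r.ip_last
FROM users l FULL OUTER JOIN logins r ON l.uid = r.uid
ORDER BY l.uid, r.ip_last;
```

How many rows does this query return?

10

FULL OUTER JOIN keeps every row from both sides; unmatched rows get NULL for the other side's columns.
Matching on l.uid = r.uid.
- l row (uid=7): matches 1 r row(s) → 1 output row(s).
- l row (uid=2): no match → kept, r columns NULL.
- l row (uid=4): no match → kept, r columns NULL.
- l row (uid=4): no match → kept, r columns NULL.
- l row (uid=2): no match → kept, r columns NULL.
- l row (uid=8): no match → kept, r columns NULL.
- 4 r row(s) had no l match → kept, l columns NULL.
Total: 1 matched + 9 padded = 10 rows.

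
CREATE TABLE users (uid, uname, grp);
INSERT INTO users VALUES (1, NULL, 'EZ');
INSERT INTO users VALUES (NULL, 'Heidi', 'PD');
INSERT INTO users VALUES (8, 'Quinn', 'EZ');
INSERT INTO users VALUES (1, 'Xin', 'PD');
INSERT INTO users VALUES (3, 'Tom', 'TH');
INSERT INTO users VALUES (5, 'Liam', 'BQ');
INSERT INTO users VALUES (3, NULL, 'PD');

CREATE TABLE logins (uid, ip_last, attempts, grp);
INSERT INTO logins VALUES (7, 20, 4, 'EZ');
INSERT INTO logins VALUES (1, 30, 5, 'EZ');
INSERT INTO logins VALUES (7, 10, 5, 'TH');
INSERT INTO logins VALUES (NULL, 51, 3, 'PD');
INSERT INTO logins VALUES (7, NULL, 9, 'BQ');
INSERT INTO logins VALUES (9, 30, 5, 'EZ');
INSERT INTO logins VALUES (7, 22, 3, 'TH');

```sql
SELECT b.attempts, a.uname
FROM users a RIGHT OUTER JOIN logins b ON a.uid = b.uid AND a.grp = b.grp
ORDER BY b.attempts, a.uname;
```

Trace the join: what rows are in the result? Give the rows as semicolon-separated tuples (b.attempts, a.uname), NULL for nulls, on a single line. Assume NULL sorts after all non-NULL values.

(3, NULL); (3, NULL); (4, NULL); (5, NULL); (5, NULL); (5, NULL); (9, NULL)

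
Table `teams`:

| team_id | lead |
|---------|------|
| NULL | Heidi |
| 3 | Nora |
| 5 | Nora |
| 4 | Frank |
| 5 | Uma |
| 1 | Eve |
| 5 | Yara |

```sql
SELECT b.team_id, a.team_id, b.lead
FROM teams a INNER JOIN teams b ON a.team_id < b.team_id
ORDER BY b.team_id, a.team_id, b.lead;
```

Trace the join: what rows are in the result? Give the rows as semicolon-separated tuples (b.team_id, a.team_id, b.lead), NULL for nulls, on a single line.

INNER JOIN keeps only pairs where the ON condition holds.
Matching on a.team_id < b.team_id. A NULL in a compared column never satisfies the condition.
- team_id=NULL: no matching b row, dropped.
- team_id=3: 4 matching b row(s), so 4 row(s) emitted.
- team_id=5: no matching b row, dropped.
- team_id=4: 3 matching b row(s), so 3 row(s) emitted.
- team_id=5: no matching b row, dropped.
- team_id=1: 5 matching b row(s), so 5 row(s) emitted.
- team_id=5: no matching b row, dropped.

(3, 1, Nora); (4, 1, Frank); (4, 3, Frank); (5, 1, Nora); (5, 1, Uma); (5, 1, Yara); (5, 3, Nora); (5, 3, Uma); (5, 3, Yara); (5, 4, Nora); (5, 4, Uma); (5, 4, Yara)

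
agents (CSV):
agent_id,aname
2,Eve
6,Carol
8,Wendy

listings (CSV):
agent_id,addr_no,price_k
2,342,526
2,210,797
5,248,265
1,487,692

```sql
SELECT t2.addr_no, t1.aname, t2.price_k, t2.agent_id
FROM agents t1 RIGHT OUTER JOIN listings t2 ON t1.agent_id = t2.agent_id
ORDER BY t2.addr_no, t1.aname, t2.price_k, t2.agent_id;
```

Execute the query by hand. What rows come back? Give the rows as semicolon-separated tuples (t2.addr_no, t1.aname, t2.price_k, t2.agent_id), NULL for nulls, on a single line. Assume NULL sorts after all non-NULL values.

(210, Eve, 797, 2); (248, NULL, 265, 5); (342, Eve, 526, 2); (487, NULL, 692, 1)

RIGHT JOIN keeps every row from `listings`; unmatched rows get NULL for `agents`'s columns.
Matching on t1.agent_id = t2.agent_id.
- t1 (agent_id=2) pairs with 2 row(s) of t2.
- t1 (agent_id=6) has no partner in t2.
- t1 (agent_id=8) has no partner in t2.
- 2 t2 row(s) had no t1 match → kept, t1 columns NULL.
After projecting and ordering:
t2.addr_no | t1.aname | t2.price_k | t2.agent_id
210 | Eve | 797 | 2
248 | NULL | 265 | 5
342 | Eve | 526 | 2
487 | NULL | 692 | 1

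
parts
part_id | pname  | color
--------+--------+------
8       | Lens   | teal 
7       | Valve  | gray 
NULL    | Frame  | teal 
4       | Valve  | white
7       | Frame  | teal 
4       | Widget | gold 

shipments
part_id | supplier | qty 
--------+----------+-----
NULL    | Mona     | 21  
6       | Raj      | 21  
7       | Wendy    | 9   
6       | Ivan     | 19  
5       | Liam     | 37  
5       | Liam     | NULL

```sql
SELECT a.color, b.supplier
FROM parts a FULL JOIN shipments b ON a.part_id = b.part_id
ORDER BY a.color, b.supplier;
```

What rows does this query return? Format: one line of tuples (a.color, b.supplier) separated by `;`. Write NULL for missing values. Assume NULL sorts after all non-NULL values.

(gold, NULL); (gray, Wendy); (teal, Wendy); (teal, NULL); (teal, NULL); (white, NULL); (NULL, Ivan); (NULL, Liam); (NULL, Liam); (NULL, Mona); (NULL, Raj)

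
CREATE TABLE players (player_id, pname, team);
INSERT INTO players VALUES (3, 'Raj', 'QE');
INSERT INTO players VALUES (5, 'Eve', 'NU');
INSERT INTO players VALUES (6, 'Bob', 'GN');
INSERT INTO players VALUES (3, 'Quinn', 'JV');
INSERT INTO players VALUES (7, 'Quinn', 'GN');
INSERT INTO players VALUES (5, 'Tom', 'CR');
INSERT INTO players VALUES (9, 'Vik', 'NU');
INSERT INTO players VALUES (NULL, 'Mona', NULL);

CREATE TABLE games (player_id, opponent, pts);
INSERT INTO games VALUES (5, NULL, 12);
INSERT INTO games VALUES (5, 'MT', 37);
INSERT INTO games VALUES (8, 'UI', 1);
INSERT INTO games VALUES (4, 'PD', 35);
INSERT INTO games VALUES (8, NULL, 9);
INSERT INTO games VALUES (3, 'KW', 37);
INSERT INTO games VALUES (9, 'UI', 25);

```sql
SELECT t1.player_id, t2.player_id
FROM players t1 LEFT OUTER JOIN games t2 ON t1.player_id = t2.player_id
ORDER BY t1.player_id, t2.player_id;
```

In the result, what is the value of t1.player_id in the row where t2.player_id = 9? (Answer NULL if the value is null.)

LEFT JOIN keeps every row from `players`; unmatched rows get NULL for `games`'s columns.
Matching on t1.player_id = t2.player_id. A NULL in a compared column never satisfies the condition.
Matched pairs: 7; unmatched t1 rows kept: 3.

9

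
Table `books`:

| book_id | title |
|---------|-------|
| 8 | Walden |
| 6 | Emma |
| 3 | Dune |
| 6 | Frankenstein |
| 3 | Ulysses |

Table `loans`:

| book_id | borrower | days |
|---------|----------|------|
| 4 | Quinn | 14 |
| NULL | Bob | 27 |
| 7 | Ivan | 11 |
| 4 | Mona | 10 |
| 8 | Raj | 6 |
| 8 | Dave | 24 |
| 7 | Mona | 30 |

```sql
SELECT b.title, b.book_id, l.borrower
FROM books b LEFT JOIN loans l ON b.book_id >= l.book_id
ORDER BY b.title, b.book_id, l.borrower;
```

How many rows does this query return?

LEFT JOIN keeps every row from `books`; unmatched rows get NULL for `loans`'s columns.
Matching on b.book_id >= l.book_id. A NULL in a compared column never satisfies the condition.
Matched pairs: 10; unmatched b rows kept: 2.
Total: 10 matched + 2 padded = 12 rows.

12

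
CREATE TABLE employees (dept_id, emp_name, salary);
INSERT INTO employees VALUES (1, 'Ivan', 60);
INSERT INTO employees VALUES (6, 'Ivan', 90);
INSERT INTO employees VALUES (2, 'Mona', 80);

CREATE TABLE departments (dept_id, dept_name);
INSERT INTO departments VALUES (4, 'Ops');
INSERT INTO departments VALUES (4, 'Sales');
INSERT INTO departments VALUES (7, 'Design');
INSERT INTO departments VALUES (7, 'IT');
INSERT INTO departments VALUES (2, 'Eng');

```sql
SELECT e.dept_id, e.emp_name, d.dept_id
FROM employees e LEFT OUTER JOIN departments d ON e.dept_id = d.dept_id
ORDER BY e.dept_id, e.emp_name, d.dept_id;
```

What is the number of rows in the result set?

LEFT JOIN keeps every row from `employees`; unmatched rows get NULL for `departments`'s columns.
Matching on e.dept_id = d.dept_id.
- e (dept_id=1) has no partner → padded with NULL.
- e (dept_id=6) has no partner → padded with NULL.
- e (dept_id=2) pairs with 1 row(s) of d.
Total: 1 matched + 2 padded = 3 rows.

3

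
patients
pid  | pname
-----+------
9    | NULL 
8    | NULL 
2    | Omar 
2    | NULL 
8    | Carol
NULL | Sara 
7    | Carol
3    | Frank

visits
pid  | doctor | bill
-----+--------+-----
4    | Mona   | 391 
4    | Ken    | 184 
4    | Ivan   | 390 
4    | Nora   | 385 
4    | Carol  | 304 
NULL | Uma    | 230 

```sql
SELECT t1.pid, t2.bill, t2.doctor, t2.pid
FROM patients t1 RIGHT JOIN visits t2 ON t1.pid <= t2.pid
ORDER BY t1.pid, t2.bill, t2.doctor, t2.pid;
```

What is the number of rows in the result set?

RIGHT JOIN keeps every row from `visits`; unmatched rows get NULL for `patients`'s columns.
Matching on t1.pid <= t2.pid. A NULL in a compared column never satisfies the condition.
Matched pairs: 15; unmatched t2 rows kept: 1.
Total: 15 matched + 1 padded = 16 rows.

16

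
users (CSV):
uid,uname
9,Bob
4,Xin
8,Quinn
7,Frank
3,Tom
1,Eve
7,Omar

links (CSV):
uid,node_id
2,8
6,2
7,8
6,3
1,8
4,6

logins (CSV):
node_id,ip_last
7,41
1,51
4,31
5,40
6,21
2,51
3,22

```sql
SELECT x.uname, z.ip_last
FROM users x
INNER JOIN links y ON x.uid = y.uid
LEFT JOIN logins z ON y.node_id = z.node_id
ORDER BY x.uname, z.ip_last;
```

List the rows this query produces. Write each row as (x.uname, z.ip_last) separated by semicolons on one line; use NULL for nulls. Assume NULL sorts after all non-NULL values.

(Eve, NULL); (Frank, NULL); (Omar, NULL); (Xin, 21)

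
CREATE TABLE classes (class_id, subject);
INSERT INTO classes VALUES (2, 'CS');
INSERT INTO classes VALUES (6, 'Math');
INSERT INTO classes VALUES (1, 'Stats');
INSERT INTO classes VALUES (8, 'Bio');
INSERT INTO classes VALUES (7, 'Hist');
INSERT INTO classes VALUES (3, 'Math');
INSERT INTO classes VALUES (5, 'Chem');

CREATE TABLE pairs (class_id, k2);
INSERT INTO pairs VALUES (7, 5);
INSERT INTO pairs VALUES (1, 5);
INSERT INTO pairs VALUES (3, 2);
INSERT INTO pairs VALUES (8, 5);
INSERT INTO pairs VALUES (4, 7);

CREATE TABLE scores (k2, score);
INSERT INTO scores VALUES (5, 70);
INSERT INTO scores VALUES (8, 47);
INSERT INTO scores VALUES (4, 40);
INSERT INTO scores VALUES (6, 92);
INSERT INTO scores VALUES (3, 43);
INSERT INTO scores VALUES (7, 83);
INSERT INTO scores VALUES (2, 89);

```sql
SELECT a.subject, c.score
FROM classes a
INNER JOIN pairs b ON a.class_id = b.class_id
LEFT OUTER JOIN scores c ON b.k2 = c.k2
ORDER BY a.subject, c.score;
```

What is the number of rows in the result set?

4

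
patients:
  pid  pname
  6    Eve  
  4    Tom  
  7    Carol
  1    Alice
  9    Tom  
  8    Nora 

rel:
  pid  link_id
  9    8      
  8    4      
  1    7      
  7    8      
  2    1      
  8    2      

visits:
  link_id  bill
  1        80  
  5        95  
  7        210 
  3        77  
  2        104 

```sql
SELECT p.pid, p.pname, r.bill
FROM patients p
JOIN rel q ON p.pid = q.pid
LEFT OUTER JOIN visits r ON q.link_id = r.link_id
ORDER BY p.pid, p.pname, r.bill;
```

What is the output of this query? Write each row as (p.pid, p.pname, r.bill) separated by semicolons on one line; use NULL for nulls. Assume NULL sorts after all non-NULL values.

(1, Alice, 210); (7, Carol, NULL); (8, Nora, 104); (8, Nora, NULL); (9, Tom, NULL)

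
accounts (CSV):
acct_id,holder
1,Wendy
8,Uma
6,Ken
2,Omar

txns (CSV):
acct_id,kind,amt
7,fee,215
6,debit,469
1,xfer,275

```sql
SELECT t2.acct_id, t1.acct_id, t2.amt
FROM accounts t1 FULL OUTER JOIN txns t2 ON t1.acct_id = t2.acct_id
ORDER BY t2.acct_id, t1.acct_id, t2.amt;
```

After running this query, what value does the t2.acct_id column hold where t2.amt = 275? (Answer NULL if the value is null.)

1

FULL OUTER JOIN keeps every row from both sides; unmatched rows get NULL for the other side's columns.
Matching on t1.acct_id = t2.acct_id.
Matched pairs: 2; unmatched t1 rows kept: 2; unmatched t2 rows kept: 1.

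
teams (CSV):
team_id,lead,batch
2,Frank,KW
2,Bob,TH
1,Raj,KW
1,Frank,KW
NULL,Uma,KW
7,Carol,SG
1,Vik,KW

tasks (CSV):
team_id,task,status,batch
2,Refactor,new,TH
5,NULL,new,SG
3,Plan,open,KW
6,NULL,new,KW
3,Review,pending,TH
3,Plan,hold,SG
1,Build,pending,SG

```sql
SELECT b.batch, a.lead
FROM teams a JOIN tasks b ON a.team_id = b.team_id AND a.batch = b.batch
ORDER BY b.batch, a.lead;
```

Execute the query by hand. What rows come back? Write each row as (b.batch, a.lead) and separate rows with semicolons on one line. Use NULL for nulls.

(TH, Bob)

INNER JOIN keeps only pairs where the ON condition holds.
Matching on a.team_id = b.team_id AND a.batch = b.batch. A NULL in a compared column never satisfies the condition.
- a row (team_id=2, batch=KW): no match → dropped.
- a row (team_id=2, batch=TH): matches 1 b row(s) → 1 output row(s).
- a row (team_id=1, batch=KW): no match → dropped.
- a row (team_id=1, batch=KW): no match → dropped.
- a row (team_id=NULL, batch=KW): no match → dropped.
- a row (team_id=7, batch=SG): no match → dropped.
- a row (team_id=1, batch=KW): no match → dropped.
After projecting and ordering:
b.batch | a.lead
TH | Bob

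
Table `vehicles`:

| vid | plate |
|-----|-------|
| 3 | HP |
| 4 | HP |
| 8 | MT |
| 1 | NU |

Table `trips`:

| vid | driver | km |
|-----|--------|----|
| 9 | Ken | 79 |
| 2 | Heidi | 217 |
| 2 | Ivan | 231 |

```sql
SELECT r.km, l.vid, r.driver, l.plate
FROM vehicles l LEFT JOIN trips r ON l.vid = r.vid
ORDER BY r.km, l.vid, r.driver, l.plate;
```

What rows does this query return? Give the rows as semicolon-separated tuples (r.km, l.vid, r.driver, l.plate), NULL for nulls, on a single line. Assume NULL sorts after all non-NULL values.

LEFT JOIN keeps every row from `vehicles`; unmatched rows get NULL for `trips`'s columns.
Matching on l.vid = r.vid.
- l (vid=3) has no partner → padded with NULL.
- l (vid=4) has no partner → padded with NULL.
- l (vid=8) has no partner → padded with NULL.
- l (vid=1) has no partner → padded with NULL.
After projecting and ordering:
r.km | l.vid | r.driver | l.plate
NULL | 1 | NULL | NU
NULL | 3 | NULL | HP
NULL | 4 | NULL | HP
NULL | 8 | NULL | MT

(NULL, 1, NULL, NU); (NULL, 3, NULL, HP); (NULL, 4, NULL, HP); (NULL, 8, NULL, MT)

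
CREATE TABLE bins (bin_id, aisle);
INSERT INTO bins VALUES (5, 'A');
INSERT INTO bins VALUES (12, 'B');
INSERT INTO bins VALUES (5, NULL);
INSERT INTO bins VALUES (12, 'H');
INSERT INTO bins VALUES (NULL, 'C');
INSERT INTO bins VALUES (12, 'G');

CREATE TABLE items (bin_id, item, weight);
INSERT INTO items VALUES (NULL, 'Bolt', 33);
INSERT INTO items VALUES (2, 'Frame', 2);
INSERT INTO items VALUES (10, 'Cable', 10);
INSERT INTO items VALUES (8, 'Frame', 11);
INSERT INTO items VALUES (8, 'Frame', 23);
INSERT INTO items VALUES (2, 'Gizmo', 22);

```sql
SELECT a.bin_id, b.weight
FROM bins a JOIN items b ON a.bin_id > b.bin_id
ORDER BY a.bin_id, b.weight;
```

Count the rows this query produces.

19

INNER JOIN keeps only pairs where the ON condition holds.
Matching on a.bin_id > b.bin_id. A NULL in a compared column never satisfies the condition.
Matched pairs: 19.
Total: 19 rows.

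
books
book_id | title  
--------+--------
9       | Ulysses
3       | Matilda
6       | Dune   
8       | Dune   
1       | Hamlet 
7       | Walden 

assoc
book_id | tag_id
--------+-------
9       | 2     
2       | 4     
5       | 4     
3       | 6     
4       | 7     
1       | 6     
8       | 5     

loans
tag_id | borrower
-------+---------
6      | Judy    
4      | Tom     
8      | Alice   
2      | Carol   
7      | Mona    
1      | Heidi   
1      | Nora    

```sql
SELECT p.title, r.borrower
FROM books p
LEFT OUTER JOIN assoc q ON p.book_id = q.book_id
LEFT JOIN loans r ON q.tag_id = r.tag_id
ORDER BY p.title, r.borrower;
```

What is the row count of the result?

6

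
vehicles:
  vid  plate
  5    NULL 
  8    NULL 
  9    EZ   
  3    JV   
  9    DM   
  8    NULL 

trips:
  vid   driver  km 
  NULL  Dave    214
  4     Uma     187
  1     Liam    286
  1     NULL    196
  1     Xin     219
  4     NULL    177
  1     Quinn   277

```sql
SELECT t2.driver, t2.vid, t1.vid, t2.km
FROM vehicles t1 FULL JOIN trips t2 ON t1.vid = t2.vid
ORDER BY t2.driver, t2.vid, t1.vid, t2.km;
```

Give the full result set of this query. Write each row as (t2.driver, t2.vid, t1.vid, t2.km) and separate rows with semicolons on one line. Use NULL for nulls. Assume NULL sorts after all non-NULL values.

(Dave, NULL, NULL, 214); (Liam, 1, NULL, 286); (Quinn, 1, NULL, 277); (Uma, 4, NULL, 187); (Xin, 1, NULL, 219); (NULL, 1, NULL, 196); (NULL, 4, NULL, 177); (NULL, NULL, 3, NULL); (NULL, NULL, 5, NULL); (NULL, NULL, 8, NULL); (NULL, NULL, 8, NULL); (NULL, NULL, 9, NULL); (NULL, NULL, 9, NULL)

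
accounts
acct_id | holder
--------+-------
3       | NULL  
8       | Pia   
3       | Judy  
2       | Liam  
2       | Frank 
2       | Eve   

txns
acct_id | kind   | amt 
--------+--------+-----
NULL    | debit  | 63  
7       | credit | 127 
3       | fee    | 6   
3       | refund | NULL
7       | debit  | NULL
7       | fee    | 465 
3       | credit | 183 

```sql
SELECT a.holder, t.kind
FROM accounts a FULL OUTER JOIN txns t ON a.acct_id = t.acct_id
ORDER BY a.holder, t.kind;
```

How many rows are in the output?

14

FULL OUTER JOIN keeps every row from both sides; unmatched rows get NULL for the other side's columns.
Matching on a.acct_id = t.acct_id. A NULL in a compared column never satisfies the condition.
- acct_id=3: 3 matching t row(s), so 3 row(s) emitted.
- acct_id=8: no t row matches, row kept with t columns NULL.
- acct_id=3: 3 matching t row(s), so 3 row(s) emitted.
- acct_id=2: no t row matches, row kept with t columns NULL.
- acct_id=2: no t row matches, row kept with t columns NULL.
- acct_id=2: no t row matches, row kept with t columns NULL.
- 4 t row(s) had no a match → kept, a columns NULL.
Total: 6 matched + 8 padded = 14 rows.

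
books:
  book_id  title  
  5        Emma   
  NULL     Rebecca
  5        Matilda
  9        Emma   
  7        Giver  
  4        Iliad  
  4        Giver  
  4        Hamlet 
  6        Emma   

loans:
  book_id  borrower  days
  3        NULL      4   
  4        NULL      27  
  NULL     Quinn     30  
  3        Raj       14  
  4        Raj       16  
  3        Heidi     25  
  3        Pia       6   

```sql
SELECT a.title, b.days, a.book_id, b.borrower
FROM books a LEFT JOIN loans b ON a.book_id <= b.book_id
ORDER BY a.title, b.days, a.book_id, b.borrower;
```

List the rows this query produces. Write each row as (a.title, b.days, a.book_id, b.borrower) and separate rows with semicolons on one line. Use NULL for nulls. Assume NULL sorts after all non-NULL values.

LEFT JOIN keeps every row from `books`; unmatched rows get NULL for `loans`'s columns.
Matching on a.book_id <= b.book_id. A NULL in a compared column never satisfies the condition.
- a (book_id=5) has no partner → padded with NULL.
- a (book_id=NULL) has no partner → padded with NULL.
- a (book_id=5) has no partner → padded with NULL.
- a (book_id=9) has no partner → padded with NULL.
- a (book_id=7) has no partner → padded with NULL.
- a (book_id=4) pairs with 2 row(s) of b.
- a (book_id=4) pairs with 2 row(s) of b.
- a (book_id=4) pairs with 2 row(s) of b.
- a (book_id=6) has no partner → padded with NULL.

(Emma, NULL, 5, NULL); (Emma, NULL, 6, NULL); (Emma, NULL, 9, NULL); (Giver, 16, 4, Raj); (Giver, 27, 4, NULL); (Giver, NULL, 7, NULL); (Hamlet, 16, 4, Raj); (Hamlet, 27, 4, NULL); (Iliad, 16, 4, Raj); (Iliad, 27, 4, NULL); (Matilda, NULL, 5, NULL); (Rebecca, NULL, NULL, NULL)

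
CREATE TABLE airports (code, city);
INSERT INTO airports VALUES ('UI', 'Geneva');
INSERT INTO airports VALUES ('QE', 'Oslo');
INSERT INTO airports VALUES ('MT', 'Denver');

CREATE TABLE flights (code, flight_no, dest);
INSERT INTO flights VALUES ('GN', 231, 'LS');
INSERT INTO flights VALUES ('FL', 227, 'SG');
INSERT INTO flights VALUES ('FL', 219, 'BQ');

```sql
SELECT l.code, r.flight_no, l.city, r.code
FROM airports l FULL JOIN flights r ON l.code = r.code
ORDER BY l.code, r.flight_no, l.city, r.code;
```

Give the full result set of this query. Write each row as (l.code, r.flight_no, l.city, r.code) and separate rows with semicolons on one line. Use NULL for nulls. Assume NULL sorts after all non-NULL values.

FULL OUTER JOIN keeps every row from both sides; unmatched rows get NULL for the other side's columns.
Matching on l.code = r.code.
- l row (code=UI): no match → kept, r columns NULL.
- l row (code=QE): no match → kept, r columns NULL.
- l row (code=MT): no match → kept, r columns NULL.
- 3 r row(s) had no l match → kept, l columns NULL.
After projecting and ordering:
l.code | r.flight_no | l.city | r.code
MT | NULL | Denver | NULL
QE | NULL | Oslo | NULL
UI | NULL | Geneva | NULL
NULL | 219 | NULL | FL
NULL | 227 | NULL | FL
NULL | 231 | NULL | GN

(MT, NULL, Denver, NULL); (QE, NULL, Oslo, NULL); (UI, NULL, Geneva, NULL); (NULL, 219, NULL, FL); (NULL, 227, NULL, FL); (NULL, 231, NULL, GN)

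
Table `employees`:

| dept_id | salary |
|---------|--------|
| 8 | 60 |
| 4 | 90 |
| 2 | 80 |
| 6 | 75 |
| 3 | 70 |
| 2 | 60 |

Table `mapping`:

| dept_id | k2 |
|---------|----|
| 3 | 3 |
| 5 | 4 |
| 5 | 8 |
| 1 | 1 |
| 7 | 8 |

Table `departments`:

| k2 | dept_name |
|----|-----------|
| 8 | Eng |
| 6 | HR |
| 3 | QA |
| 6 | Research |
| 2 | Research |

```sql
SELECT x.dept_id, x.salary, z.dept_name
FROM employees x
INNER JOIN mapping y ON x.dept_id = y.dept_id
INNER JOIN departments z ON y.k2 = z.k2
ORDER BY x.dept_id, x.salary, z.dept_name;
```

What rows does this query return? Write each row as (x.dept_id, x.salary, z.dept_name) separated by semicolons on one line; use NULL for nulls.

Evaluate left to right. First `employees x INNER JOIN mapping y` on dept_id: 1 row(s).
Then INNER JOIN `departments z` on k2: keep only rows whose y.k2 appears in z.

(3, 70, QA)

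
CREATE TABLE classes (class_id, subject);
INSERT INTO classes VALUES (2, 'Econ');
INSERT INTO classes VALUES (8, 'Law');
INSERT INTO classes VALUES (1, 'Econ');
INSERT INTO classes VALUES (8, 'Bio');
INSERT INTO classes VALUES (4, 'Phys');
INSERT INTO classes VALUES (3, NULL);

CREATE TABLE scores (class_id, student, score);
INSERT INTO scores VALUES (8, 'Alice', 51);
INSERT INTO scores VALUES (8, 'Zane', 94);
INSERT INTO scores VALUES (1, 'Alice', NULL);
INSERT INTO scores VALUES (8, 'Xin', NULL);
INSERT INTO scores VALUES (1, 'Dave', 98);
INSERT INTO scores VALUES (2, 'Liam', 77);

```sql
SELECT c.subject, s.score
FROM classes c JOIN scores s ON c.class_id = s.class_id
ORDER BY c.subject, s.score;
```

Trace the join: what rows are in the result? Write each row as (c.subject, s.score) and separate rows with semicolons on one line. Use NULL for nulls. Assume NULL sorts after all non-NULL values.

(Bio, 51); (Bio, 94); (Bio, NULL); (Econ, 77); (Econ, 98); (Econ, NULL); (Law, 51); (Law, 94); (Law, NULL)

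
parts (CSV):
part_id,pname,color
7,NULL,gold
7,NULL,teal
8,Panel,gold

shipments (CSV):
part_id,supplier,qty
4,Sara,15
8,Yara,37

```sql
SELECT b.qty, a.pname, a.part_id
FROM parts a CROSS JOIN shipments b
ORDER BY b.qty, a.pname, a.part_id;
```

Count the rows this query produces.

6

CROSS JOIN pairs every row of `parts` with every row of `shipments`: 3 × 2 = 6 rows.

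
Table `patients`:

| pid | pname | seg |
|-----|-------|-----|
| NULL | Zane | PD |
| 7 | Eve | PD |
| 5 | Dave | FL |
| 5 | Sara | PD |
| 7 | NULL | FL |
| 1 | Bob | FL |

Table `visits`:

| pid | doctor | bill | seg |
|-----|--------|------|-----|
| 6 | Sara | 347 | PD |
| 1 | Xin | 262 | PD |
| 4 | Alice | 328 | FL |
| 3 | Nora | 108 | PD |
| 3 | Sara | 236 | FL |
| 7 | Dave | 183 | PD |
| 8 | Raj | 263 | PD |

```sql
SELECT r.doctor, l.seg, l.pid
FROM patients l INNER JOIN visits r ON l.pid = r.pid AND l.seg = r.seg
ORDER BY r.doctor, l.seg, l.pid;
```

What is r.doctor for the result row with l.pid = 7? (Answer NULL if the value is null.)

INNER JOIN keeps only pairs where the ON condition holds.
Matching on l.pid = r.pid AND l.seg = r.seg. A NULL in a compared column never satisfies the condition.
- l row (pid=NULL, seg=PD): no match → dropped.
- l row (pid=7, seg=PD): matches 1 r row(s) → 1 output row(s).
- l row (pid=5, seg=FL): no match → dropped.
- l row (pid=5, seg=PD): no match → dropped.
- l row (pid=7, seg=FL): no match → dropped.
- l row (pid=1, seg=FL): no match → dropped.

Dave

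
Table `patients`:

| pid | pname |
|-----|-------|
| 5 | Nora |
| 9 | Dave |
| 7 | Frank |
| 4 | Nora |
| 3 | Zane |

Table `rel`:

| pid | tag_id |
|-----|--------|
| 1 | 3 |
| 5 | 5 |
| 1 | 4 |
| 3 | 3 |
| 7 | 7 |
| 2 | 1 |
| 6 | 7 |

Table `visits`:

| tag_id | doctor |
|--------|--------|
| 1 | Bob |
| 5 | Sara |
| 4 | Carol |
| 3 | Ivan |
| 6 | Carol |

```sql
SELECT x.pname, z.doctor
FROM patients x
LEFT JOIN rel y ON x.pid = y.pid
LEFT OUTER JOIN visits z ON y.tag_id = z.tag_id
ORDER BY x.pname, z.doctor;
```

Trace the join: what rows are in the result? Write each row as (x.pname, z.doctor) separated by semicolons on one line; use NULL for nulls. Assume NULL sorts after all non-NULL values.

(Dave, NULL); (Frank, NULL); (Nora, Sara); (Nora, NULL); (Zane, Ivan)

Evaluate left to right. First `patients x LEFT JOIN rel y` on pid: 5 row(s).
Then LEFT JOIN `visits z` on tag_id: each of those 5 rows is kept; rows whose y.tag_id has no match in z get NULL for z's columns.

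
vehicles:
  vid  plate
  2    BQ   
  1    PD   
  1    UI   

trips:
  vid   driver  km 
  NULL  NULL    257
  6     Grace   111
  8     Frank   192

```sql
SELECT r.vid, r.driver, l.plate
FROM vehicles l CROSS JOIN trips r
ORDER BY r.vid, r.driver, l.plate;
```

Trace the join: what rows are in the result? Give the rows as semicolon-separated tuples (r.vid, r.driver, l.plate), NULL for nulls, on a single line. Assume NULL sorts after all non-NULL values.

CROSS JOIN pairs every row of `vehicles` with every row of `trips`: 3 × 3 = 9 rows.
After projecting and ordering:
r.vid | r.driver | l.plate
6 | Grace | BQ
6 | Grace | PD
6 | Grace | UI
8 | Frank | BQ
8 | Frank | PD
8 | Frank | UI
NULL | NULL | BQ
NULL | NULL | PD
NULL | NULL | UI

(6, Grace, BQ); (6, Grace, PD); (6, Grace, UI); (8, Frank, BQ); (8, Frank, PD); (8, Frank, UI); (NULL, NULL, BQ); (NULL, NULL, PD); (NULL, NULL, UI)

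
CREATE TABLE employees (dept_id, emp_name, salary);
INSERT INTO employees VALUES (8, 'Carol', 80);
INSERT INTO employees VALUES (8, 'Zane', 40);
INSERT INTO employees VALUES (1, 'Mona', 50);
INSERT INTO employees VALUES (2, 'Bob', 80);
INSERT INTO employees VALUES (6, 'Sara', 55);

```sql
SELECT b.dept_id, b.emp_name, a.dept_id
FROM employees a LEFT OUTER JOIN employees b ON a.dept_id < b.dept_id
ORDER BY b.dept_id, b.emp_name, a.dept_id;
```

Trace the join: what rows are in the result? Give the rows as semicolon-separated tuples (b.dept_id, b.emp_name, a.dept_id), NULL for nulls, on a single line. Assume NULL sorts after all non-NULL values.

(2, Bob, 1); (6, Sara, 1); (6, Sara, 2); (8, Carol, 1); (8, Carol, 2); (8, Carol, 6); (8, Zane, 1); (8, Zane, 2); (8, Zane, 6); (NULL, NULL, 8); (NULL, NULL, 8)

LEFT JOIN keeps every row from `employees a`; unmatched rows get NULL for `employees b`'s columns.
Matching on a.dept_id < b.dept_id.
Matched pairs: 9; unmatched a rows kept: 2.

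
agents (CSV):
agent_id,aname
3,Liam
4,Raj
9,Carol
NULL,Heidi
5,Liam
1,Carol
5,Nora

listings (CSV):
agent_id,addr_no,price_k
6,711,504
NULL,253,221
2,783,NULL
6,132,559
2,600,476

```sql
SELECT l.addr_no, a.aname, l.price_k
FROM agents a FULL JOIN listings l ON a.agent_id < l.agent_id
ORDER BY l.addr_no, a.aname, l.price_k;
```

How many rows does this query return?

FULL OUTER JOIN keeps every row from both sides; unmatched rows get NULL for the other side's columns.
Matching on a.agent_id < l.agent_id. A NULL in a compared column never satisfies the condition.
- a[0] agent_id=3 → 2 match(es) in l → 2 row(s).
- a[1] agent_id=4 → 2 match(es) in l → 2 row(s).
- a[2] agent_id=9 → no match; kept with NULLs on the l side.
- a[3] agent_id=NULL → no match; kept with NULLs on the l side.
- a[4] agent_id=5 → 2 match(es) in l → 2 row(s).
- a[5] agent_id=1 → 4 match(es) in l → 4 row(s).
- a[6] agent_id=5 → 2 match(es) in l → 2 row(s).
- 1 l row(s) had no a match → kept, a columns NULL.
Total: 12 matched + 3 padded = 15 rows.

15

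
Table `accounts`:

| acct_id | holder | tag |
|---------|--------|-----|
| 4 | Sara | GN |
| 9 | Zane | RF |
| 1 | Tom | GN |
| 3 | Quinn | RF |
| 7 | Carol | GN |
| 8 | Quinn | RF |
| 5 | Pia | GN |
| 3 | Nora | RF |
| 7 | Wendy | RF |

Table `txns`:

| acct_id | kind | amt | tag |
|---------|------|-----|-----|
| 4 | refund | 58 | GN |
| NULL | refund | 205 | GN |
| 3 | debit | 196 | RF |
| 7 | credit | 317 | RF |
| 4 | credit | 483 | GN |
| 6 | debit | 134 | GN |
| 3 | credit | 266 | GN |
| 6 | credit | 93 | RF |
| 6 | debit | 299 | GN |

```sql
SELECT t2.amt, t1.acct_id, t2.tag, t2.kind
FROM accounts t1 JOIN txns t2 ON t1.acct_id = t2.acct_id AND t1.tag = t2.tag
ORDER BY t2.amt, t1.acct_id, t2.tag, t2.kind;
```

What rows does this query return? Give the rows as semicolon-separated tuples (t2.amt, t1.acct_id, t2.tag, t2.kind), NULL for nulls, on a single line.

(58, 4, GN, refund); (196, 3, RF, debit); (196, 3, RF, debit); (317, 7, RF, credit); (483, 4, GN, credit)

INNER JOIN keeps only pairs where the ON condition holds.
Matching on t1.acct_id = t2.acct_id AND t1.tag = t2.tag. A NULL in a compared column never satisfies the condition.
Matched pairs: 5.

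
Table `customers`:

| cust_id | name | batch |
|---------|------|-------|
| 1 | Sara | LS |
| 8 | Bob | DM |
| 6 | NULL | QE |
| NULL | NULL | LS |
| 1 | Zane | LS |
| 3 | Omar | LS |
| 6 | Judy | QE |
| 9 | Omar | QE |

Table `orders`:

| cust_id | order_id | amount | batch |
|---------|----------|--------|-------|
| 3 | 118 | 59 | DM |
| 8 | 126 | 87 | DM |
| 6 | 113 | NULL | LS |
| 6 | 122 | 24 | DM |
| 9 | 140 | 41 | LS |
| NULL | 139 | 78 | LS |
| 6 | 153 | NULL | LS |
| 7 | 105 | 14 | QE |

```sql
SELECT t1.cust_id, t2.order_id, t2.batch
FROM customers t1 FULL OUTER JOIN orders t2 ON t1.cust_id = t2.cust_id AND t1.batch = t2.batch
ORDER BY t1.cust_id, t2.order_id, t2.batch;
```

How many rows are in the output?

FULL OUTER JOIN keeps every row from both sides; unmatched rows get NULL for the other side's columns.
Matching on t1.cust_id = t2.cust_id AND t1.batch = t2.batch. A NULL in a compared column never satisfies the condition.
- cust_id=1, batch=LS: no t2 row matches, row kept with t2 columns NULL.
- cust_id=8, batch=DM: 1 matching t2 row(s), so 1 row(s) emitted.
- cust_id=6, batch=QE: no t2 row matches, row kept with t2 columns NULL.
- cust_id=NULL, batch=LS: no t2 row matches, row kept with t2 columns NULL.
- cust_id=1, batch=LS: no t2 row matches, row kept with t2 columns NULL.
- cust_id=3, batch=LS: no t2 row matches, row kept with t2 columns NULL.
- cust_id=6, batch=QE: no t2 row matches, row kept with t2 columns NULL.
- cust_id=9, batch=QE: no t2 row matches, row kept with t2 columns NULL.
- 7 t2 row(s) had no t1 match → kept, t1 columns NULL.
Total: 1 matched + 14 padded = 15 rows.

15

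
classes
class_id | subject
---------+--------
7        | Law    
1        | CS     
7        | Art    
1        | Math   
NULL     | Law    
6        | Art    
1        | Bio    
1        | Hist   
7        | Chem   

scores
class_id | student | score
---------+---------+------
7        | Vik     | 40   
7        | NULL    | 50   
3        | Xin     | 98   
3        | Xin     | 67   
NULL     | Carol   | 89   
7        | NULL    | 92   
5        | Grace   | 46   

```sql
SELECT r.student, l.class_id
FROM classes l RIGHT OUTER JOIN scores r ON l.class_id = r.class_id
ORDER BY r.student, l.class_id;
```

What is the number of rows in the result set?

13

RIGHT JOIN keeps every row from `scores`; unmatched rows get NULL for `classes`'s columns.
Matching on l.class_id = r.class_id. A NULL in a compared column never satisfies the condition.
- l row (class_id=7): matches 3 r row(s) → 3 output row(s).
- l row (class_id=1): no match.
- l row (class_id=7): matches 3 r row(s) → 3 output row(s).
- l row (class_id=1): no match.
- l row (class_id=NULL): no match.
- l row (class_id=6): no match.
- l row (class_id=1): no match.
- l row (class_id=1): no match.
- l row (class_id=7): matches 3 r row(s) → 3 output row(s).
- 4 r row(s) had no l match → kept, l columns NULL.
Total: 9 matched + 4 padded = 13 rows.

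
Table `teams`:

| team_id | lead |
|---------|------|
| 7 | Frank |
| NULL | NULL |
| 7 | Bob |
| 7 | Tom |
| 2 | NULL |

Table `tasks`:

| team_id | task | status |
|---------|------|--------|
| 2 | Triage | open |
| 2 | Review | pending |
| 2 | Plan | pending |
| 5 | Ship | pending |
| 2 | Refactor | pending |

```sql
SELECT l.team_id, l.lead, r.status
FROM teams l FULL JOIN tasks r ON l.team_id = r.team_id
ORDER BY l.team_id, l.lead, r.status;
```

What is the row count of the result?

FULL OUTER JOIN keeps every row from both sides; unmatched rows get NULL for the other side's columns.
Matching on l.team_id = r.team_id. A NULL in a compared column never satisfies the condition.
Matched pairs: 4; unmatched l rows kept: 4; unmatched r rows kept: 1.
Total: 4 matched + 5 padded = 9 rows.

9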